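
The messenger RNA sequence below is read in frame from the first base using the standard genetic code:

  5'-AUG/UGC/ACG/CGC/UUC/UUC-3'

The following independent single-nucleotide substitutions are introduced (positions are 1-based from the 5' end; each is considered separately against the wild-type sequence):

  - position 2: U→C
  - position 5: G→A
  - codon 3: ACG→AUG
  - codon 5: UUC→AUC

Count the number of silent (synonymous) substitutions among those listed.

Codon 1: AUG (Met) → ACG (Thr) — missense.
Codon 2: UGC (Cys) → UAC (Tyr) — missense.
Codon 3: ACG (Thr) → AUG (Met) — missense.
Codon 5: UUC (Phe) → AUC (Ile) — missense.
Synonymous: 0 of 4.

0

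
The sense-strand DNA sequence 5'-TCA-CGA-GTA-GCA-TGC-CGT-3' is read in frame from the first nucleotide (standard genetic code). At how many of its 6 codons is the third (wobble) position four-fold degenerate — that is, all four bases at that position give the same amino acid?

Codon 1 TCA (Ser): third position 4-fold.
Codon 2 CGA (Arg): third position 4-fold.
Codon 3 GTA (Val): third position 4-fold.
Codon 4 GCA (Ala): third position 4-fold.
Codon 5 TGC (Cys): third position 2-fold.
Codon 6 CGT (Arg): third position 4-fold.
Four-fold degenerate third positions: 5.

5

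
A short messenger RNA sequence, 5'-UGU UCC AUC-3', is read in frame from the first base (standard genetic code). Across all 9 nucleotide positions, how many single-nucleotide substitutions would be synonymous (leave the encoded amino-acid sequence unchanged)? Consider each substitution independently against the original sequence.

6

Codon 1 (UGU, Cys): 1 synonymous substitution.
Codon 2 (UCC, Ser): 3 synonymous substitutions.
Codon 3 (AUC, Ile): 2 synonymous substitutions.
Total: 1 + 3 + 2 = 6.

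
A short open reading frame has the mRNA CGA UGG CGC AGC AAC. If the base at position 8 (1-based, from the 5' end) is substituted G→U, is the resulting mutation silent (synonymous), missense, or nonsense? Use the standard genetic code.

Position 8 falls in codon 3: CGC → Arg.
After the substitution the codon is CUC → Leu.
Arg ≠ Leu, so this is a missense mutation.

missense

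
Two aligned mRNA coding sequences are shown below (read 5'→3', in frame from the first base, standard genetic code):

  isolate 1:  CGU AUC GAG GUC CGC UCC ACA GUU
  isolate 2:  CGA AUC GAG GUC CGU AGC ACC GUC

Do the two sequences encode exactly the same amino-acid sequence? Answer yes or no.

yes

Codon 1: CGU Arg / CGA Arg — synonymous.
Codon 2: AUC Ile / AUC Ile — identical.
Codon 3: GAG Glu / GAG Glu — identical.
Codon 4: GUC Val / GUC Val — identical.
Codon 5: CGC Arg / CGU Arg — synonymous.
Codon 6: UCC Ser / AGC Ser — synonymous.
Codon 7: ACA Thr / ACC Thr — synonymous.
Codon 8: GUU Val / GUC Val — synonymous.
Nonsynonymous differences: 0 → same protein.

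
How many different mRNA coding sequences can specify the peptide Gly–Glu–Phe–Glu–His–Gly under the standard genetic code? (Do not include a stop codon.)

256

Gly: 4 codons.
Glu: 2 codons.
Phe: 2 codons.
Glu: 2 codons.
His: 2 codons.
Gly: 4 codons.
4 × 2 × 2 × 2 × 2 × 4 = 256.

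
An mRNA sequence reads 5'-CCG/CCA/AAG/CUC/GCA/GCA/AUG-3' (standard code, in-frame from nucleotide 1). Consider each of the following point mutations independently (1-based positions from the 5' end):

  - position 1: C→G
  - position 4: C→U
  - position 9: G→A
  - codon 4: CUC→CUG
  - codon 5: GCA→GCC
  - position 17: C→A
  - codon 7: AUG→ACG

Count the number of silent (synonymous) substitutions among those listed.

3

Codon 1: CCG (Pro) → GCG (Ala) — missense.
Codon 2: CCA (Pro) → UCA (Ser) — missense.
Codon 3: AAG (Lys) → AAA (Lys) — synonymous.
Codon 4: CUC (Leu) → CUG (Leu) — synonymous.
Codon 5: GCA (Ala) → GCC (Ala) — synonymous.
Codon 6: GCA (Ala) → GAA (Glu) — missense.
Codon 7: AUG (Met) → ACG (Thr) — missense.
Synonymous: 3 of 7.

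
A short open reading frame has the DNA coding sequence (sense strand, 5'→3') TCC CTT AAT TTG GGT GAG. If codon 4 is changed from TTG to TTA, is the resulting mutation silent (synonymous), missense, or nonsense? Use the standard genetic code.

Position 12 falls in codon 4: TTG → Leu.
After the substitution the codon is TTA → Leu.
Both encode Leu, so the change is synonymous.

silent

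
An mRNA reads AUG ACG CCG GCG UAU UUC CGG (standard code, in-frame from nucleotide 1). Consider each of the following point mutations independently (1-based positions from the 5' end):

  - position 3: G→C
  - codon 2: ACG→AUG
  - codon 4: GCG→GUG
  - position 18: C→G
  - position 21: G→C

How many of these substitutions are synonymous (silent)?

Codon 1: AUG (Met) → AUC (Ile) — missense.
Codon 2: ACG (Thr) → AUG (Met) — missense.
Codon 4: GCG (Ala) → GUG (Val) — missense.
Codon 6: UUC (Phe) → UUG (Leu) — missense.
Codon 7: CGG (Arg) → CGC (Arg) — synonymous.
Synonymous: 1 of 5.

1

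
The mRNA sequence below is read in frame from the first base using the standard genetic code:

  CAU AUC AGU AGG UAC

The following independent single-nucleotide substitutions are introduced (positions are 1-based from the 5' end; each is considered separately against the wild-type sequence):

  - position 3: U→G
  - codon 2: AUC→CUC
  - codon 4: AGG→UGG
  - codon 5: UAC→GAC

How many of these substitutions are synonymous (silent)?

Codon 1: CAU (His) → CAG (Gln) — missense.
Codon 2: AUC (Ile) → CUC (Leu) — missense.
Codon 4: AGG (Arg) → UGG (Trp) — missense.
Codon 5: UAC (Tyr) → GAC (Asp) — missense.
Synonymous: 0 of 4.

0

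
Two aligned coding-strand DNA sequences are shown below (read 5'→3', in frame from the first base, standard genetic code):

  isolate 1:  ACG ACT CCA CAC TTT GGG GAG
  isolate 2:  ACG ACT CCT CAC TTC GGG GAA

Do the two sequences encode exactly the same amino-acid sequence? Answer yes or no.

Codon 1: ACG Thr / ACG Thr — identical.
Codon 2: ACT Thr / ACT Thr — identical.
Codon 3: CCA Pro / CCT Pro — synonymous.
Codon 4: CAC His / CAC His — identical.
Codon 5: TTT Phe / TTC Phe — synonymous.
Codon 6: GGG Gly / GGG Gly — identical.
Codon 7: GAG Glu / GAA Glu — synonymous.
Nonsynonymous differences: 0 → same protein.

yes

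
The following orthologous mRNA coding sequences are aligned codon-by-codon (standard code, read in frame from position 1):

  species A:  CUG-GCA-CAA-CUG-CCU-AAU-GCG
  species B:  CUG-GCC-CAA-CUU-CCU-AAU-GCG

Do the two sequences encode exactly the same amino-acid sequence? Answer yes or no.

Codon 1: CUG Leu / CUG Leu — identical.
Codon 2: GCA Ala / GCC Ala — synonymous.
Codon 3: CAA Gln / CAA Gln — identical.
Codon 4: CUG Leu / CUU Leu — synonymous.
Codon 5: CCU Pro / CCU Pro — identical.
Codon 6: AAU Asn / AAU Asn — identical.
Codon 7: GCG Ala / GCG Ala — identical.
Nonsynonymous differences: 0 → same protein.

yes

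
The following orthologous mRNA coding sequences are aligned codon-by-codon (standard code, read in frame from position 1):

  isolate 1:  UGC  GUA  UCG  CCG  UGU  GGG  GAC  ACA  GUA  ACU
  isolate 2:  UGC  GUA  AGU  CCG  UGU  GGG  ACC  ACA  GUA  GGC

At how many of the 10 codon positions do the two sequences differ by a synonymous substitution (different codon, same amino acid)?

Codon 1: UGC Cys / UGC Cys — identical.
Codon 2: GUA Val / GUA Val — identical.
Codon 3: UCG Ser / AGU Ser — synonymous.
Codon 4: CCG Pro / CCG Pro — identical.
Codon 5: UGU Cys / UGU Cys — identical.
Codon 6: GGG Gly / GGG Gly — identical.
Codon 7: GAC Asp / ACC Thr — nonsynonymous.
Codon 8: ACA Thr / ACA Thr — identical.
Codon 9: GUA Val / GUA Val — identical.
Codon 10: ACU Thr / GGC Gly — nonsynonymous.
Synonymous differences: 1.

1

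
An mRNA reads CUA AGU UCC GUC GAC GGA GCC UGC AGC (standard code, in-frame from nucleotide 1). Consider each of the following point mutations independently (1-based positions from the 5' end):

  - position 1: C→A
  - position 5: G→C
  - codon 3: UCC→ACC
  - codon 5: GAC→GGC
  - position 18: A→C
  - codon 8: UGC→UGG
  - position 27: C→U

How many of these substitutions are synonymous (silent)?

2

Codon 1: CUA (Leu) → AUA (Ile) — missense.
Codon 2: AGU (Ser) → ACU (Thr) — missense.
Codon 3: UCC (Ser) → ACC (Thr) — missense.
Codon 5: GAC (Asp) → GGC (Gly) — missense.
Codon 6: GGA (Gly) → GGC (Gly) — synonymous.
Codon 8: UGC (Cys) → UGG (Trp) — missense.
Codon 9: AGC (Ser) → AGU (Ser) — synonymous.
Synonymous: 2 of 7.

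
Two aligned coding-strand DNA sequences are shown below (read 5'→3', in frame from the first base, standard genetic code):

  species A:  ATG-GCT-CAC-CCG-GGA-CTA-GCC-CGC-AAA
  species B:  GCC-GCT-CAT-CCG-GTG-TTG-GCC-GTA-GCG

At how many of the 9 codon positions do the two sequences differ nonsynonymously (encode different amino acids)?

4

Codon 1: ATG Met / GCC Ala — nonsynonymous.
Codon 2: GCT Ala / GCT Ala — identical.
Codon 3: CAC His / CAT His — synonymous.
Codon 4: CCG Pro / CCG Pro — identical.
Codon 5: GGA Gly / GTG Val — nonsynonymous.
Codon 6: CTA Leu / TTG Leu — synonymous.
Codon 7: GCC Ala / GCC Ala — identical.
Codon 8: CGC Arg / GTA Val — nonsynonymous.
Codon 9: AAA Lys / GCG Ala — nonsynonymous.
Nonsynonymous differences: 4.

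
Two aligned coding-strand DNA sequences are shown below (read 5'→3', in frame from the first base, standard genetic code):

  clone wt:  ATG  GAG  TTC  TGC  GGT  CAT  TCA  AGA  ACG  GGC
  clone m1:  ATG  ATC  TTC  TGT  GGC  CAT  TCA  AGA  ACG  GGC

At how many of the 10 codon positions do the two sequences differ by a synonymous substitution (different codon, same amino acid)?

2

Codon 1: ATG Met / ATG Met — identical.
Codon 2: GAG Glu / ATC Ile — nonsynonymous.
Codon 3: TTC Phe / TTC Phe — identical.
Codon 4: TGC Cys / TGT Cys — synonymous.
Codon 5: GGT Gly / GGC Gly — synonymous.
Codon 6: CAT His / CAT His — identical.
Codon 7: TCA Ser / TCA Ser — identical.
Codon 8: AGA Arg / AGA Arg — identical.
Codon 9: ACG Thr / ACG Thr — identical.
Codon 10: GGC Gly / GGC Gly — identical.
Synonymous differences: 2.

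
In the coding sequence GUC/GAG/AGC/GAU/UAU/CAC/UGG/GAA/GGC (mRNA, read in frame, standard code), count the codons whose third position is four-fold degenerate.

Codon 1 GUC (Val): third position 4-fold.
Codon 2 GAG (Glu): third position 2-fold.
Codon 3 AGC (Ser): third position 2-fold.
Codon 4 GAU (Asp): third position 2-fold.
Codon 5 UAU (Tyr): third position 2-fold.
Codon 6 CAC (His): third position 2-fold.
Codon 7 UGG (Trp): third position 1-fold.
Codon 8 GAA (Glu): third position 2-fold.
Codon 9 GGC (Gly): third position 4-fold.
Four-fold degenerate third positions: 2.

2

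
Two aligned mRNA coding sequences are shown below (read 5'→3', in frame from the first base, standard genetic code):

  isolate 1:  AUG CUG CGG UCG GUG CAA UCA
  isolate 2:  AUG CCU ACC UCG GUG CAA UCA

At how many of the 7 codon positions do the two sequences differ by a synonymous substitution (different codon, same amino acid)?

Codon 1: AUG Met / AUG Met — identical.
Codon 2: CUG Leu / CCU Pro — nonsynonymous.
Codon 3: CGG Arg / ACC Thr — nonsynonymous.
Codon 4: UCG Ser / UCG Ser — identical.
Codon 5: GUG Val / GUG Val — identical.
Codon 6: CAA Gln / CAA Gln — identical.
Codon 7: UCA Ser / UCA Ser — identical.
Synonymous differences: 0.

0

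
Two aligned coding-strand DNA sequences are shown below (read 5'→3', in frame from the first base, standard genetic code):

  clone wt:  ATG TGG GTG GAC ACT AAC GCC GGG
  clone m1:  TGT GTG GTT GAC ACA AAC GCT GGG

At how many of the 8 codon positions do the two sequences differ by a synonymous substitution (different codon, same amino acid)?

3

Codon 1: ATG Met / TGT Cys — nonsynonymous.
Codon 2: TGG Trp / GTG Val — nonsynonymous.
Codon 3: GTG Val / GTT Val — synonymous.
Codon 4: GAC Asp / GAC Asp — identical.
Codon 5: ACT Thr / ACA Thr — synonymous.
Codon 6: AAC Asn / AAC Asn — identical.
Codon 7: GCC Ala / GCT Ala — synonymous.
Codon 8: GGG Gly / GGG Gly — identical.
Synonymous differences: 3.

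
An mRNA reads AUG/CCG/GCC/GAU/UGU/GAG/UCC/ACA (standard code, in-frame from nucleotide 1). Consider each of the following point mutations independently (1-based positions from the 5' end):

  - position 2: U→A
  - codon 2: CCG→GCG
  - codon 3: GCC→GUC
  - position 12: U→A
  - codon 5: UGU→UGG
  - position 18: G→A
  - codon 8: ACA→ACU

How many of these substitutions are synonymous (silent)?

2

Codon 1: AUG (Met) → AAG (Lys) — missense.
Codon 2: CCG (Pro) → GCG (Ala) — missense.
Codon 3: GCC (Ala) → GUC (Val) — missense.
Codon 4: GAU (Asp) → GAA (Glu) — missense.
Codon 5: UGU (Cys) → UGG (Trp) — missense.
Codon 6: GAG (Glu) → GAA (Glu) — synonymous.
Codon 8: ACA (Thr) → ACU (Thr) — synonymous.
Synonymous: 2 of 7.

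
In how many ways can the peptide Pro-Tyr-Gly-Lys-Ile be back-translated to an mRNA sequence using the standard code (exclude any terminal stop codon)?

192

Pro: 4 codons.
Tyr: 2 codons.
Gly: 4 codons.
Lys: 2 codons.
Ile: 3 codons.
4 × 2 × 4 × 2 × 3 = 192.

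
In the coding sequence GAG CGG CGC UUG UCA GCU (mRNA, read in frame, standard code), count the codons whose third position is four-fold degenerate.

4

Codon 1 GAG (Glu): third position 2-fold.
Codon 2 CGG (Arg): third position 4-fold.
Codon 3 CGC (Arg): third position 4-fold.
Codon 4 UUG (Leu): third position 2-fold.
Codon 5 UCA (Ser): third position 4-fold.
Codon 6 GCU (Ala): third position 4-fold.
Four-fold degenerate third positions: 4.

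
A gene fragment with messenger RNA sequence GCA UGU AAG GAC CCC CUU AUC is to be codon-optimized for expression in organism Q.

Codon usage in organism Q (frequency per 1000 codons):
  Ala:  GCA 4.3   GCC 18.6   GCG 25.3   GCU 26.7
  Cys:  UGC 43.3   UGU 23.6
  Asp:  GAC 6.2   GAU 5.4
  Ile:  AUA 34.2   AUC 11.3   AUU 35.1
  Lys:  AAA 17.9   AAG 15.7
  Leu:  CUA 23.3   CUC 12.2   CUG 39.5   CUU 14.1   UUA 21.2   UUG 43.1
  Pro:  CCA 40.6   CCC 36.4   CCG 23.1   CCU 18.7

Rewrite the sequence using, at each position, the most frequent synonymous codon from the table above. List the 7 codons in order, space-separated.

GCU UGC AAA GAC CCA UUG AUU

Codon 1 (Ala): best is GCU at 26.7.
Codon 2 (Cys): best is UGC at 43.3.
Codon 3 (Lys): best is AAA at 17.9.
Codon 4 (Asp): best is GAC at 6.2.
Codon 5 (Pro): best is CCA at 40.6.
Codon 6 (Leu): best is UUG at 43.1.
Codon 7 (Ile): best is AUU at 35.1.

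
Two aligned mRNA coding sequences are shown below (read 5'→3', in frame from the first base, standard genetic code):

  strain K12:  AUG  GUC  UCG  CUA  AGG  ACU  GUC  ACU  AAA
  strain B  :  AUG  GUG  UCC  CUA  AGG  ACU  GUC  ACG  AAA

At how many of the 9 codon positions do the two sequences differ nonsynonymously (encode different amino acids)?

0

Codon 1: AUG Met / AUG Met — identical.
Codon 2: GUC Val / GUG Val — synonymous.
Codon 3: UCG Ser / UCC Ser — synonymous.
Codon 4: CUA Leu / CUA Leu — identical.
Codon 5: AGG Arg / AGG Arg — identical.
Codon 6: ACU Thr / ACU Thr — identical.
Codon 7: GUC Val / GUC Val — identical.
Codon 8: ACU Thr / ACG Thr — synonymous.
Codon 9: AAA Lys / AAA Lys — identical.
Nonsynonymous differences: 0.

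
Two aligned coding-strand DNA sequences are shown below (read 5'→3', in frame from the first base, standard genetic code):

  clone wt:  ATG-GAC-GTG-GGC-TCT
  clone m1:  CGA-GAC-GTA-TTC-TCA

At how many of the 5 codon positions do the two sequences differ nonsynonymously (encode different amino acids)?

Codon 1: ATG Met / CGA Arg — nonsynonymous.
Codon 2: GAC Asp / GAC Asp — identical.
Codon 3: GTG Val / GTA Val — synonymous.
Codon 4: GGC Gly / TTC Phe — nonsynonymous.
Codon 5: TCT Ser / TCA Ser — synonymous.
Nonsynonymous differences: 2.

2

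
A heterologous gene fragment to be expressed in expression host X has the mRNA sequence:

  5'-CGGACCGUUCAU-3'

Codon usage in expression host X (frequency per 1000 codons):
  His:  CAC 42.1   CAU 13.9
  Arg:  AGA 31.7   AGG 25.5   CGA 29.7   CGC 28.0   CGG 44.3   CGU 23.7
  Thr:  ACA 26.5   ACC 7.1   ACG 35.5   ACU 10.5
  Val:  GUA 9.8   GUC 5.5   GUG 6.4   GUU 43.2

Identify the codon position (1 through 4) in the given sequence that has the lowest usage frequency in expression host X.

Codon 1 CGG (Arg): 44.3 per 1000.
Codon 2 ACC (Thr): 7.1 per 1000.
Codon 3 GUU (Val): 43.2 per 1000.
Codon 4 CAU (His): 13.9 per 1000.
Lowest frequency is 7.1 at codon 2.

2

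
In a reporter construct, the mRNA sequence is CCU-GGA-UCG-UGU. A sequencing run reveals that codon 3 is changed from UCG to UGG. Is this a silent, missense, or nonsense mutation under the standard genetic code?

missense

Position 8 falls in codon 3: UCG → Ser.
After the substitution the codon is UGG → Trp.
Ser ≠ Trp, so this is a missense mutation.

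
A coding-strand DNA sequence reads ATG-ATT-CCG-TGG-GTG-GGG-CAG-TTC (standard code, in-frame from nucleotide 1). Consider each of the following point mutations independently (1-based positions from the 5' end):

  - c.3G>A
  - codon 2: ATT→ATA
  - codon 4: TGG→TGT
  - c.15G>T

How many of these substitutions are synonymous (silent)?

2

Codon 1: ATG (Met) → ATA (Ile) — missense.
Codon 2: ATT (Ile) → ATA (Ile) — synonymous.
Codon 4: TGG (Trp) → TGT (Cys) — missense.
Codon 5: GTG (Val) → GTT (Val) — synonymous.
Synonymous: 2 of 4.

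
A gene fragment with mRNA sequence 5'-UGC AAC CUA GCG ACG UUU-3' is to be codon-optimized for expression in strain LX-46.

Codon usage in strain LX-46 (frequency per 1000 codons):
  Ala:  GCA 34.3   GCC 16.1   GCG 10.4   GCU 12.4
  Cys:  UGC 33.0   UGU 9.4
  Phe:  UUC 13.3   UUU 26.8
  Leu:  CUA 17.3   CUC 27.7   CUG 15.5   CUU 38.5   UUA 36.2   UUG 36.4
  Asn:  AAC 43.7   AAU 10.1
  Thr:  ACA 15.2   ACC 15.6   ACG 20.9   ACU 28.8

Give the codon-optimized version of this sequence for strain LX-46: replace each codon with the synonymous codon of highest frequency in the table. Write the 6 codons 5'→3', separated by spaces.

UGC AAC CUU GCA ACU UUU

Codon 1 (Cys): best is UGC at 33.0.
Codon 2 (Asn): best is AAC at 43.7.
Codon 3 (Leu): best is CUU at 38.5.
Codon 4 (Ala): best is GCA at 34.3.
Codon 5 (Thr): best is ACU at 28.8.
Codon 6 (Phe): best is UUU at 26.8.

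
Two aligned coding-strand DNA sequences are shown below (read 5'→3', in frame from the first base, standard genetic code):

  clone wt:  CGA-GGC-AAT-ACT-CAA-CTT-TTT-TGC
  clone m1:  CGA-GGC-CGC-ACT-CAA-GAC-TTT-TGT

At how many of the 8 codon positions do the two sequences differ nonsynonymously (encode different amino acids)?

2

Codon 1: CGA Arg / CGA Arg — identical.
Codon 2: GGC Gly / GGC Gly — identical.
Codon 3: AAT Asn / CGC Arg — nonsynonymous.
Codon 4: ACT Thr / ACT Thr — identical.
Codon 5: CAA Gln / CAA Gln — identical.
Codon 6: CTT Leu / GAC Asp — nonsynonymous.
Codon 7: TTT Phe / TTT Phe — identical.
Codon 8: TGC Cys / TGT Cys — synonymous.
Nonsynonymous differences: 2.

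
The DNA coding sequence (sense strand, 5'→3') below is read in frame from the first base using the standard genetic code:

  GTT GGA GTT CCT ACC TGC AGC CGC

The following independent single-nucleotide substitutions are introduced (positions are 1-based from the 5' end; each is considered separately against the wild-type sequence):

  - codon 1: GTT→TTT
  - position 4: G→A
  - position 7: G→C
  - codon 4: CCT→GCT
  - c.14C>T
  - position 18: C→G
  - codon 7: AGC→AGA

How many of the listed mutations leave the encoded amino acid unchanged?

0

Codon 1: GTT (Val) → TTT (Phe) — missense.
Codon 2: GGA (Gly) → AGA (Arg) — missense.
Codon 3: GTT (Val) → CTT (Leu) — missense.
Codon 4: CCT (Pro) → GCT (Ala) — missense.
Codon 5: ACC (Thr) → ATC (Ile) — missense.
Codon 6: TGC (Cys) → TGG (Trp) — missense.
Codon 7: AGC (Ser) → AGA (Arg) — missense.
Synonymous: 0 of 7.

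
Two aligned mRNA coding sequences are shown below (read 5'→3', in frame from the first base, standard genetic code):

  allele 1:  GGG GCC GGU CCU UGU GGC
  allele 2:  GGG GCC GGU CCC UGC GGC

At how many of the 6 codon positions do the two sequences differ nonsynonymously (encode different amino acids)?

Codon 1: GGG Gly / GGG Gly — identical.
Codon 2: GCC Ala / GCC Ala — identical.
Codon 3: GGU Gly / GGU Gly — identical.
Codon 4: CCU Pro / CCC Pro — synonymous.
Codon 5: UGU Cys / UGC Cys — synonymous.
Codon 6: GGC Gly / GGC Gly — identical.
Nonsynonymous differences: 0.

0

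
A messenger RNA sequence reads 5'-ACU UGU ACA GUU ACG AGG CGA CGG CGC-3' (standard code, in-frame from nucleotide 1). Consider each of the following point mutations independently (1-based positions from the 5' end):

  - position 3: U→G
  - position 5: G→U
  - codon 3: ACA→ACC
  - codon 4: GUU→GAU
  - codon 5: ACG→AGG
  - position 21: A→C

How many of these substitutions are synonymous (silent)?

Codon 1: ACU (Thr) → ACG (Thr) — synonymous.
Codon 2: UGU (Cys) → UUU (Phe) — missense.
Codon 3: ACA (Thr) → ACC (Thr) — synonymous.
Codon 4: GUU (Val) → GAU (Asp) — missense.
Codon 5: ACG (Thr) → AGG (Arg) — missense.
Codon 7: CGA (Arg) → CGC (Arg) — synonymous.
Synonymous: 3 of 6.

3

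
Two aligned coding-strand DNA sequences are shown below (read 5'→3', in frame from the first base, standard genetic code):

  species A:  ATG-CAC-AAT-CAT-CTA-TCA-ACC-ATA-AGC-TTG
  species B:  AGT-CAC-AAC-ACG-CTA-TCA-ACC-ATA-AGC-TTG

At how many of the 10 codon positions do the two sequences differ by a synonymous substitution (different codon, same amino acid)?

Codon 1: ATG Met / AGT Ser — nonsynonymous.
Codon 2: CAC His / CAC His — identical.
Codon 3: AAT Asn / AAC Asn — synonymous.
Codon 4: CAT His / ACG Thr — nonsynonymous.
Codon 5: CTA Leu / CTA Leu — identical.
Codon 6: TCA Ser / TCA Ser — identical.
Codon 7: ACC Thr / ACC Thr — identical.
Codon 8: ATA Ile / ATA Ile — identical.
Codon 9: AGC Ser / AGC Ser — identical.
Codon 10: TTG Leu / TTG Leu — identical.
Synonymous differences: 1.

1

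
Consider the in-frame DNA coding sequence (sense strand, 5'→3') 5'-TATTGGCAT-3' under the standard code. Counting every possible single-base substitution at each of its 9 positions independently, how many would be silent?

2

Codon 1 (TAT, Tyr): 1 synonymous substitution.
Codon 2 (TGG, Trp): 0 synonymous substitutions.
Codon 3 (CAT, His): 1 synonymous substitution.
Total: 1 + 0 + 1 = 2.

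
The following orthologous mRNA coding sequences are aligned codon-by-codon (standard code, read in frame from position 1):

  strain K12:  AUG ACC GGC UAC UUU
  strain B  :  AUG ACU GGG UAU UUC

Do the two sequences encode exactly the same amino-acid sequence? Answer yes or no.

yes

Codon 1: AUG Met / AUG Met — identical.
Codon 2: ACC Thr / ACU Thr — synonymous.
Codon 3: GGC Gly / GGG Gly — synonymous.
Codon 4: UAC Tyr / UAU Tyr — synonymous.
Codon 5: UUU Phe / UUC Phe — synonymous.
Nonsynonymous differences: 0 → same protein.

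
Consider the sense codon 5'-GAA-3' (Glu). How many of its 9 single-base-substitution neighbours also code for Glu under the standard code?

1

Position 1: none → 0 synonymous.
Position 2: none → 0 synonymous.
Position 3: GAG → 1 synonymous.
Total: 0 + 0 + 1 = 1.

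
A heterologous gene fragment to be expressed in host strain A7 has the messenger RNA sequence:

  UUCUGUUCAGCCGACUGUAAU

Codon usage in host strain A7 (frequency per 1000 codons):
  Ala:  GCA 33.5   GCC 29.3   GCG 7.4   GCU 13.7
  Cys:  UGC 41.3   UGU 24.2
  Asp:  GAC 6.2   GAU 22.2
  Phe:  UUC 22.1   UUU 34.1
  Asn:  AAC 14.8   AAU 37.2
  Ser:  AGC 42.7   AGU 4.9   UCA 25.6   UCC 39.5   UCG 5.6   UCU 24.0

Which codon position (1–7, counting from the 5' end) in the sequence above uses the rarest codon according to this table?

Codon 1 UUC (Phe): 22.1 per 1000.
Codon 2 UGU (Cys): 24.2 per 1000.
Codon 3 UCA (Ser): 25.6 per 1000.
Codon 4 GCC (Ala): 29.3 per 1000.
Codon 5 GAC (Asp): 6.2 per 1000.
Codon 6 UGU (Cys): 24.2 per 1000.
Codon 7 AAU (Asn): 37.2 per 1000.
Lowest frequency is 6.2 at codon 5.

5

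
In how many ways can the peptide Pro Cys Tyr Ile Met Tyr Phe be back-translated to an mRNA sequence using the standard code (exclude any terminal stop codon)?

Pro: 4 codons.
Cys: 2 codons.
Tyr: 2 codons.
Ile: 3 codons.
Met: 1 codon.
Tyr: 2 codons.
Phe: 2 codons.
4 × 2 × 2 × 3 × 1 × 2 × 2 = 192.

192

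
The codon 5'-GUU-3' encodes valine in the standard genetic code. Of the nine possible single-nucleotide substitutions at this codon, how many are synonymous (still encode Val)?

Position 1: none → 0 synonymous.
Position 2: none → 0 synonymous.
Position 3: GUC, GUA, GUG → 3 synonymous.
Total: 0 + 0 + 3 = 3.

3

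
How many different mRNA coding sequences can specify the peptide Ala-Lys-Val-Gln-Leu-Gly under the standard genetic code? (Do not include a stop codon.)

1536

Ala: 4 codons.
Lys: 2 codons.
Val: 4 codons.
Gln: 2 codons.
Leu: 6 codons.
Gly: 4 codons.
4 × 2 × 4 × 2 × 6 × 4 = 1536.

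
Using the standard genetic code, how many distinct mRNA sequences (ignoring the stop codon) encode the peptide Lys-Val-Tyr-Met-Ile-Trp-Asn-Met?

96

Lys: 2 codons.
Val: 4 codons.
Tyr: 2 codons.
Met: 1 codon.
Ile: 3 codons.
Trp: 1 codon.
Asn: 2 codons.
Met: 1 codon.
2 × 4 × 2 × 1 × 3 × 1 × 2 × 1 = 96.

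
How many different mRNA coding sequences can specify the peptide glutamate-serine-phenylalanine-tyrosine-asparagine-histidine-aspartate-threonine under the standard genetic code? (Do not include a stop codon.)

Glu: 2 codons.
Ser: 6 codons.
Phe: 2 codons.
Tyr: 2 codons.
Asn: 2 codons.
His: 2 codons.
Asp: 2 codons.
Thr: 4 codons.
2 × 6 × 2 × 2 × 2 × 2 × 2 × 4 = 1536.

1536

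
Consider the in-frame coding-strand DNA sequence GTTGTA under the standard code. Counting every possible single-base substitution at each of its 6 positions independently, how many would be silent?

6

Codon 1 (GTT, Val): 3 synonymous substitutions.
Codon 2 (GTA, Val): 3 synonymous substitutions.
Total: 3 + 3 = 6.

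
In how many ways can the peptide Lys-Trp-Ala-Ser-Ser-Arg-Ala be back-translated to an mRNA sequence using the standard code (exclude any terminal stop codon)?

Lys: 2 codons.
Trp: 1 codon.
Ala: 4 codons.
Ser: 6 codons.
Ser: 6 codons.
Arg: 6 codons.
Ala: 4 codons.
2 × 1 × 4 × 6 × 6 × 6 × 4 = 6912.

6912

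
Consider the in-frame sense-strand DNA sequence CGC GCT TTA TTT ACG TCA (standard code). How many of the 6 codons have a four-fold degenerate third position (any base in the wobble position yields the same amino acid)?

Codon 1 CGC (Arg): third position 4-fold.
Codon 2 GCT (Ala): third position 4-fold.
Codon 3 TTA (Leu): third position 2-fold.
Codon 4 TTT (Phe): third position 2-fold.
Codon 5 ACG (Thr): third position 4-fold.
Codon 6 TCA (Ser): third position 4-fold.
Four-fold degenerate third positions: 4.

4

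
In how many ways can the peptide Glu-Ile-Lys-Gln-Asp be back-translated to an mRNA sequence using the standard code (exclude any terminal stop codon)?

48

Glu: 2 codons.
Ile: 3 codons.
Lys: 2 codons.
Gln: 2 codons.
Asp: 2 codons.
2 × 3 × 2 × 2 × 2 = 48.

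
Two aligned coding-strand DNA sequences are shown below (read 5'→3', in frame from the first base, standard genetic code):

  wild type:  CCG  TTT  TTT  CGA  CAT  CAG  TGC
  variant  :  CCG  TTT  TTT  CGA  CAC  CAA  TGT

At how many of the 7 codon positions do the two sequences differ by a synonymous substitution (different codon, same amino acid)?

Codon 1: CCG Pro / CCG Pro — identical.
Codon 2: TTT Phe / TTT Phe — identical.
Codon 3: TTT Phe / TTT Phe — identical.
Codon 4: CGA Arg / CGA Arg — identical.
Codon 5: CAT His / CAC His — synonymous.
Codon 6: CAG Gln / CAA Gln — synonymous.
Codon 7: TGC Cys / TGT Cys — synonymous.
Synonymous differences: 3.

3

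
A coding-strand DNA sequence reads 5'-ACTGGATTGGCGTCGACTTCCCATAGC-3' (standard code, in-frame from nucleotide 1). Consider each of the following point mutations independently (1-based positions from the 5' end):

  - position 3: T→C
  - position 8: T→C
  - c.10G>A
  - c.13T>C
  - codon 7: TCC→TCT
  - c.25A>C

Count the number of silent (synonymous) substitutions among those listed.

Codon 1: ACT (Thr) → ACC (Thr) — synonymous.
Codon 3: TTG (Leu) → TCG (Ser) — missense.
Codon 4: GCG (Ala) → ACG (Thr) — missense.
Codon 5: TCG (Ser) → CCG (Pro) — missense.
Codon 7: TCC (Ser) → TCT (Ser) — synonymous.
Codon 9: AGC (Ser) → CGC (Arg) — missense.
Synonymous: 2 of 6.

2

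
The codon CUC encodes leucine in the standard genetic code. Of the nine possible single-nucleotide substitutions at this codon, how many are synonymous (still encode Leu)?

3

Position 1: none → 0 synonymous.
Position 2: none → 0 synonymous.
Position 3: CUU, CUA, CUG → 3 synonymous.
Total: 0 + 0 + 3 = 3.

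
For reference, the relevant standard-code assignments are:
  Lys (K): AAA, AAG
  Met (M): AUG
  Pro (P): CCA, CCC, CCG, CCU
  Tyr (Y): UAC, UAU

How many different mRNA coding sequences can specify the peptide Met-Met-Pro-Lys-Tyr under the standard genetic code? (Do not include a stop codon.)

16

Met: 1 codon.
Met: 1 codon.
Pro: 4 codons.
Lys: 2 codons.
Tyr: 2 codons.
1 × 1 × 4 × 2 × 2 = 16.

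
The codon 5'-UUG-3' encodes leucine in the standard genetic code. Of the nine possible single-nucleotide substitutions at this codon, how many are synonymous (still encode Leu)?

Position 1: CUG → 1 synonymous.
Position 2: none → 0 synonymous.
Position 3: UUA → 1 synonymous.
Total: 1 + 0 + 1 = 2.

2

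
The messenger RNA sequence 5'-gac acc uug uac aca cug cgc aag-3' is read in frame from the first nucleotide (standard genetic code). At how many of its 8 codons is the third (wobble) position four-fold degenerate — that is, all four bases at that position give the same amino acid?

Codon 1 GAC (Asp): third position 2-fold.
Codon 2 ACC (Thr): third position 4-fold.
Codon 3 UUG (Leu): third position 2-fold.
Codon 4 UAC (Tyr): third position 2-fold.
Codon 5 ACA (Thr): third position 4-fold.
Codon 6 CUG (Leu): third position 4-fold.
Codon 7 CGC (Arg): third position 4-fold.
Codon 8 AAG (Lys): third position 2-fold.
Four-fold degenerate third positions: 4.

4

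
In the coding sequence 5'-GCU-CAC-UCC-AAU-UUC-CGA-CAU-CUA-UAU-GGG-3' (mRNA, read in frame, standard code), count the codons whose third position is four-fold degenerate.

5

Codon 1 GCU (Ala): third position 4-fold.
Codon 2 CAC (His): third position 2-fold.
Codon 3 UCC (Ser): third position 4-fold.
Codon 4 AAU (Asn): third position 2-fold.
Codon 5 UUC (Phe): third position 2-fold.
Codon 6 CGA (Arg): third position 4-fold.
Codon 7 CAU (His): third position 2-fold.
Codon 8 CUA (Leu): third position 4-fold.
Codon 9 UAU (Tyr): third position 2-fold.
Codon 10 GGG (Gly): third position 4-fold.
Four-fold degenerate third positions: 5.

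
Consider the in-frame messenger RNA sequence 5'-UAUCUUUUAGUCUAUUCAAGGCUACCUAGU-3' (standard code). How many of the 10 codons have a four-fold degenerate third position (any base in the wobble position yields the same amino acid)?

Codon 1 UAU (Tyr): third position 2-fold.
Codon 2 CUU (Leu): third position 4-fold.
Codon 3 UUA (Leu): third position 2-fold.
Codon 4 GUC (Val): third position 4-fold.
Codon 5 UAU (Tyr): third position 2-fold.
Codon 6 UCA (Ser): third position 4-fold.
Codon 7 AGG (Arg): third position 2-fold.
Codon 8 CUA (Leu): third position 4-fold.
Codon 9 CCU (Pro): third position 4-fold.
Codon 10 AGU (Ser): third position 2-fold.
Four-fold degenerate third positions: 5.

5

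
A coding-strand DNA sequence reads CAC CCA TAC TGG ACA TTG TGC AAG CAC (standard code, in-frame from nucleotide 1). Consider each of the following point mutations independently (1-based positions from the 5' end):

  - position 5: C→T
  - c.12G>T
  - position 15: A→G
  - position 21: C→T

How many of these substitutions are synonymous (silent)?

Codon 2: CCA (Pro) → CTA (Leu) — missense.
Codon 4: TGG (Trp) → TGT (Cys) — missense.
Codon 5: ACA (Thr) → ACG (Thr) — synonymous.
Codon 7: TGC (Cys) → TGT (Cys) — synonymous.
Synonymous: 2 of 4.

2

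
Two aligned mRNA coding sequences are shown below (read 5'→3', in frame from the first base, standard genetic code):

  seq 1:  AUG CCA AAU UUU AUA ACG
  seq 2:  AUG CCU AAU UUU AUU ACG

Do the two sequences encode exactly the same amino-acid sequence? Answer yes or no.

yes

Codon 1: AUG Met / AUG Met — identical.
Codon 2: CCA Pro / CCU Pro — synonymous.
Codon 3: AAU Asn / AAU Asn — identical.
Codon 4: UUU Phe / UUU Phe — identical.
Codon 5: AUA Ile / AUU Ile — synonymous.
Codon 6: ACG Thr / ACG Thr — identical.
Nonsynonymous differences: 0 → same protein.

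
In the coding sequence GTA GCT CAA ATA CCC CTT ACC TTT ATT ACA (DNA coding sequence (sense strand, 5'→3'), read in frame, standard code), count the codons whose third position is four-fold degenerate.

6

Codon 1 GTA (Val): third position 4-fold.
Codon 2 GCT (Ala): third position 4-fold.
Codon 3 CAA (Gln): third position 2-fold.
Codon 4 ATA (Ile): third position 3-fold.
Codon 5 CCC (Pro): third position 4-fold.
Codon 6 CTT (Leu): third position 4-fold.
Codon 7 ACC (Thr): third position 4-fold.
Codon 8 TTT (Phe): third position 2-fold.
Codon 9 ATT (Ile): third position 3-fold.
Codon 10 ACA (Thr): third position 4-fold.
Four-fold degenerate third positions: 6.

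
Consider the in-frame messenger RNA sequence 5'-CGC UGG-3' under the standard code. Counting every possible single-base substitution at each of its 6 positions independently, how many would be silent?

Codon 1 (CGC, Arg): 3 synonymous substitutions.
Codon 2 (UGG, Trp): 0 synonymous substitutions.
Total: 3 + 0 = 3.

3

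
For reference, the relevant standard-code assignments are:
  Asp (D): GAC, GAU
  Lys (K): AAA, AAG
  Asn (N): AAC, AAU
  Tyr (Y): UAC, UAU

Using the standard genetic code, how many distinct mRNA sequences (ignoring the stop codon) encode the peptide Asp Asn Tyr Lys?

16

Asp: 2 codons.
Asn: 2 codons.
Tyr: 2 codons.
Lys: 2 codons.
2 × 2 × 2 × 2 = 16.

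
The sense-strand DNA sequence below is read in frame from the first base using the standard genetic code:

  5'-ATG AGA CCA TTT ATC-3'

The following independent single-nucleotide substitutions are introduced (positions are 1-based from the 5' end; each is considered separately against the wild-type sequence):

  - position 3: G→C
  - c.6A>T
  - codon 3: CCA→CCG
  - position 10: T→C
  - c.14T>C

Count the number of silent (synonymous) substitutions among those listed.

Codon 1: ATG (Met) → ATC (Ile) — missense.
Codon 2: AGA (Arg) → AGT (Ser) — missense.
Codon 3: CCA (Pro) → CCG (Pro) — synonymous.
Codon 4: TTT (Phe) → CTT (Leu) — missense.
Codon 5: ATC (Ile) → ACC (Thr) — missense.
Synonymous: 1 of 5.

1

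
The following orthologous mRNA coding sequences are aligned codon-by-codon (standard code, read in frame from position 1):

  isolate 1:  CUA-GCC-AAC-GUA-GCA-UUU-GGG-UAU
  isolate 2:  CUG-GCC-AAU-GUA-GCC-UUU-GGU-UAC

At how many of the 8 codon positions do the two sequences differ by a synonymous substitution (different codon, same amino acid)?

5

Codon 1: CUA Leu / CUG Leu — synonymous.
Codon 2: GCC Ala / GCC Ala — identical.
Codon 3: AAC Asn / AAU Asn — synonymous.
Codon 4: GUA Val / GUA Val — identical.
Codon 5: GCA Ala / GCC Ala — synonymous.
Codon 6: UUU Phe / UUU Phe — identical.
Codon 7: GGG Gly / GGU Gly — synonymous.
Codon 8: UAU Tyr / UAC Tyr — synonymous.
Synonymous differences: 5.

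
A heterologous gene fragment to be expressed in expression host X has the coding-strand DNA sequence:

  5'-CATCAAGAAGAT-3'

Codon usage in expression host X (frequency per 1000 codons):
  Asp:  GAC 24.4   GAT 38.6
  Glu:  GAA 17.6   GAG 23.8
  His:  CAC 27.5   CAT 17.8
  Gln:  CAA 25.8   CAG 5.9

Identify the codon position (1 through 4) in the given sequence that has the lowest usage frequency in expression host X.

Codon 1 CAT (His): 17.8 per 1000.
Codon 2 CAA (Gln): 25.8 per 1000.
Codon 3 GAA (Glu): 17.6 per 1000.
Codon 4 GAT (Asp): 38.6 per 1000.
Lowest frequency is 17.6 at codon 3.

3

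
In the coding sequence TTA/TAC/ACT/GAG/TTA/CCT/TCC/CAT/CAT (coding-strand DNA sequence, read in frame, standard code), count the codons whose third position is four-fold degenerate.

3

Codon 1 TTA (Leu): third position 2-fold.
Codon 2 TAC (Tyr): third position 2-fold.
Codon 3 ACT (Thr): third position 4-fold.
Codon 4 GAG (Glu): third position 2-fold.
Codon 5 TTA (Leu): third position 2-fold.
Codon 6 CCT (Pro): third position 4-fold.
Codon 7 TCC (Ser): third position 4-fold.
Codon 8 CAT (His): third position 2-fold.
Codon 9 CAT (His): third position 2-fold.
Four-fold degenerate third positions: 3.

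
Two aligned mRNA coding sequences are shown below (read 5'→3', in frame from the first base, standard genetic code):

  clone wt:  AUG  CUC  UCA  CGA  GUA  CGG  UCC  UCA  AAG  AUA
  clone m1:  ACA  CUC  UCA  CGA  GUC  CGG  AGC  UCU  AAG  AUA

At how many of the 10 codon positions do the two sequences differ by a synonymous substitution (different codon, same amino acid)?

3

Codon 1: AUG Met / ACA Thr — nonsynonymous.
Codon 2: CUC Leu / CUC Leu — identical.
Codon 3: UCA Ser / UCA Ser — identical.
Codon 4: CGA Arg / CGA Arg — identical.
Codon 5: GUA Val / GUC Val — synonymous.
Codon 6: CGG Arg / CGG Arg — identical.
Codon 7: UCC Ser / AGC Ser — synonymous.
Codon 8: UCA Ser / UCU Ser — synonymous.
Codon 9: AAG Lys / AAG Lys — identical.
Codon 10: AUA Ile / AUA Ile — identical.
Synonymous differences: 3.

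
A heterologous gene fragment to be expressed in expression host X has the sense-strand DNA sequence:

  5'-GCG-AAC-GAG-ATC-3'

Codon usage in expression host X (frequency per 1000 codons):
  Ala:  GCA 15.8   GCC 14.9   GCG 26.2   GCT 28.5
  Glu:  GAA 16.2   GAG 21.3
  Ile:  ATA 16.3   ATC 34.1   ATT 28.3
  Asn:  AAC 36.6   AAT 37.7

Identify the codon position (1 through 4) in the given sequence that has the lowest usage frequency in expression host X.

3

Codon 1 GCG (Ala): 26.2 per 1000.
Codon 2 AAC (Asn): 36.6 per 1000.
Codon 3 GAG (Glu): 21.3 per 1000.
Codon 4 ATC (Ile): 34.1 per 1000.
Lowest frequency is 21.3 at codon 3.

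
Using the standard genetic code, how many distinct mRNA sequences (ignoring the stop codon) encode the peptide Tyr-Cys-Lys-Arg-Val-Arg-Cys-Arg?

Tyr: 2 codons.
Cys: 2 codons.
Lys: 2 codons.
Arg: 6 codons.
Val: 4 codons.
Arg: 6 codons.
Cys: 2 codons.
Arg: 6 codons.
2 × 2 × 2 × 6 × 4 × 6 × 2 × 6 = 13824.

13824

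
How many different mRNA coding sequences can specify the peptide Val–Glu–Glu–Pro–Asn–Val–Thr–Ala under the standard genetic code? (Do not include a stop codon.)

Val: 4 codons.
Glu: 2 codons.
Glu: 2 codons.
Pro: 4 codons.
Asn: 2 codons.
Val: 4 codons.
Thr: 4 codons.
Ala: 4 codons.
4 × 2 × 2 × 4 × 2 × 4 × 4 × 4 = 8192.

8192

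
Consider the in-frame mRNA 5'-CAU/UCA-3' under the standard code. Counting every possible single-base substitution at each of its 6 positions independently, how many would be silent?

4

Codon 1 (CAU, His): 1 synonymous substitution.
Codon 2 (UCA, Ser): 3 synonymous substitutions.
Total: 1 + 3 = 4.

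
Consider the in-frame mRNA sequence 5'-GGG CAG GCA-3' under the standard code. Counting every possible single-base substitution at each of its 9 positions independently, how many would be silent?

7

Codon 1 (GGG, Gly): 3 synonymous substitutions.
Codon 2 (CAG, Gln): 1 synonymous substitution.
Codon 3 (GCA, Ala): 3 synonymous substitutions.
Total: 3 + 1 + 3 = 7.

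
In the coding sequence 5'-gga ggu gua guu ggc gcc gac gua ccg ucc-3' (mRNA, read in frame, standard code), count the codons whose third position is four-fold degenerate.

Codon 1 GGA (Gly): third position 4-fold.
Codon 2 GGU (Gly): third position 4-fold.
Codon 3 GUA (Val): third position 4-fold.
Codon 4 GUU (Val): third position 4-fold.
Codon 5 GGC (Gly): third position 4-fold.
Codon 6 GCC (Ala): third position 4-fold.
Codon 7 GAC (Asp): third position 2-fold.
Codon 8 GUA (Val): third position 4-fold.
Codon 9 CCG (Pro): third position 4-fold.
Codon 10 UCC (Ser): third position 4-fold.
Four-fold degenerate third positions: 9.

9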